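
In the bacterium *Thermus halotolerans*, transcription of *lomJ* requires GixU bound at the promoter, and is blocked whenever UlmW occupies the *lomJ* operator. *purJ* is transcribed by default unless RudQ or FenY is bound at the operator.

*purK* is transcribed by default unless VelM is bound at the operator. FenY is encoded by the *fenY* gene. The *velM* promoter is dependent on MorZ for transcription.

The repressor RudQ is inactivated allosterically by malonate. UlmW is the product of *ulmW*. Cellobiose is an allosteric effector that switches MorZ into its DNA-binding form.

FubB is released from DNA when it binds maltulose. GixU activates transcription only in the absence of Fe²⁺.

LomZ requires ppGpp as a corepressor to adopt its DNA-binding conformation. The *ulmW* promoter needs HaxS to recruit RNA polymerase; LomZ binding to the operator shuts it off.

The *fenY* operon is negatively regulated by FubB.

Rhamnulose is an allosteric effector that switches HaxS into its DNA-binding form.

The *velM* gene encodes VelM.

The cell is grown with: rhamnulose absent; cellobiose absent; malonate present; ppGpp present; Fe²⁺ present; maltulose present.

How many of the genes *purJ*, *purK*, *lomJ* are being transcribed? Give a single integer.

1

Malonate is present, so RudQ is inactive.
Maltulose is present, so FubB is inactive.
With no repressor bound, *fenY* is transcribed.
So FenY is produced and active.
With repressor FenY bound, *purJ* is not transcribed.
→ *purJ* is OFF.
Cellobiose is absent, so MorZ is inactive.
Required activator MorZ is absent, so *velM* is not transcribed.
So VelM is not produced.
With no repressor bound, *purK* is transcribed.
→ *purK* is ON.
Fe²⁺ is present, so GixU is inactive.
ppGpp is present, so LomZ is active.
Rhamnulose is absent, so HaxS is inactive.
With repressor LomZ bound, *ulmW* is not transcribed.
So UlmW is not produced.
Required activator GixU is absent, so *lomJ* is not transcribed.
→ *lomJ* is OFF.
1 of the 3 genes is transcribed.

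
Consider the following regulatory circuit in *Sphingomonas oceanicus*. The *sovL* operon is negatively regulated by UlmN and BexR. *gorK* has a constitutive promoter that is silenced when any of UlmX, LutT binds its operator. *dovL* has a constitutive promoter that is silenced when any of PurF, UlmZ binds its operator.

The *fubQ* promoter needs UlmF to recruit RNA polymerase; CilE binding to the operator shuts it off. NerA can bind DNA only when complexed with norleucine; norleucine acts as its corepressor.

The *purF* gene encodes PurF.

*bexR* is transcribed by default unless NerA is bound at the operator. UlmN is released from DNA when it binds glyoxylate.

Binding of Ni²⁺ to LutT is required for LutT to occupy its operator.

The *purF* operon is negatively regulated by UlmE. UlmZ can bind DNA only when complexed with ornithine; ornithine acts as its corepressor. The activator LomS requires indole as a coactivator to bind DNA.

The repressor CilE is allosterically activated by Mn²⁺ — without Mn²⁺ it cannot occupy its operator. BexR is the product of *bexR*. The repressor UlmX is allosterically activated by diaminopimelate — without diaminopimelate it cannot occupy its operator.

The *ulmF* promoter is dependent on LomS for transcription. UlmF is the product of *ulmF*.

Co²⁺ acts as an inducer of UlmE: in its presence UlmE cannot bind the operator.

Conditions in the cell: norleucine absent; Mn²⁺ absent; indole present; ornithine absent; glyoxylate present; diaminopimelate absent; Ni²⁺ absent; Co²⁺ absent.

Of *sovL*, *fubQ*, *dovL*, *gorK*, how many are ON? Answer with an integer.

3

Glyoxylate is present, so UlmN is inactive.
Norleucine is absent, so NerA is inactive.
With no repressor bound, *bexR* is transcribed.
So BexR is produced and active.
With repressor BexR bound, *sovL* is not transcribed.
→ *sovL* is OFF.
Indole is present, so LomS is active.
No repressor is bound and LomS is active, so *ulmF* is transcribed.
So UlmF is produced and active.
Mn²⁺ is absent, so CilE is inactive.
No repressor is bound and UlmF is active, so *fubQ* is transcribed.
→ *fubQ* is ON.
Co²⁺ is absent, so UlmE is active.
With repressor UlmE bound, *purF* is not transcribed.
So PurF is not produced.
Ornithine is absent, so UlmZ is inactive.
With no repressor bound, *dovL* is transcribed.
→ *dovL* is ON.
Diaminopimelate is absent, so UlmX is inactive.
Ni²⁺ is absent, so LutT is inactive.
With no repressor bound, *gorK* is transcribed.
→ *gorK* is ON.
3 of the 4 genes are transcribed.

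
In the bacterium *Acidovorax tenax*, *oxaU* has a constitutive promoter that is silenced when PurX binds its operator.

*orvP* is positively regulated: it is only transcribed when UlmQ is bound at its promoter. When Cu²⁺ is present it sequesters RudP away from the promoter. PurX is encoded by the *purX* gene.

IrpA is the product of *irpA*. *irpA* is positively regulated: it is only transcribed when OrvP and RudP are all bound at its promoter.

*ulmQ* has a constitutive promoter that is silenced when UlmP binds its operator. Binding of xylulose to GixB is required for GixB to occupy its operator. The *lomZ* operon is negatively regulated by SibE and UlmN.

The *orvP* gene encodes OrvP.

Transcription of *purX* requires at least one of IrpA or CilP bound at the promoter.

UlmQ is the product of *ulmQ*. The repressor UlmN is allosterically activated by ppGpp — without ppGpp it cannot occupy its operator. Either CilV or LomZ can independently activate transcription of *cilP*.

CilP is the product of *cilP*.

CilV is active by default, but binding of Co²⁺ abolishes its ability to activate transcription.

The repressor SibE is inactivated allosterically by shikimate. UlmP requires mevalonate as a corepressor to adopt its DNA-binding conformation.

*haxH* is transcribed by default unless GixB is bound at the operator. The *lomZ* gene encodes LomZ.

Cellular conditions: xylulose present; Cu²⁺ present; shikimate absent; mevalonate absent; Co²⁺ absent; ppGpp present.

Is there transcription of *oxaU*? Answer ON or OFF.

Mevalonate is absent, so UlmP is inactive.
With no repressor bound, *ulmQ* is transcribed.
So UlmQ is produced and active.
No repressor is bound and UlmQ is active, so *orvP* is transcribed.
So OrvP is produced and active.
Cu²⁺ is present, so RudP is inactive.
Required activator RudP is absent, so *irpA* is not transcribed.
So IrpA is not produced.
Co²⁺ is absent, so CilV is active.
Shikimate is absent, so SibE is active.
ppGpp is present, so UlmN is active.
With repressor SibE bound, *lomZ* is not transcribed.
So LomZ is not produced.
Activator CilV is present, so *cilP* is transcribed.
So CilP is produced and active.
Activator CilP is present, so *purX* is transcribed.
So PurX is produced and active.
With repressor PurX bound, *oxaU* is not transcribed.

OFF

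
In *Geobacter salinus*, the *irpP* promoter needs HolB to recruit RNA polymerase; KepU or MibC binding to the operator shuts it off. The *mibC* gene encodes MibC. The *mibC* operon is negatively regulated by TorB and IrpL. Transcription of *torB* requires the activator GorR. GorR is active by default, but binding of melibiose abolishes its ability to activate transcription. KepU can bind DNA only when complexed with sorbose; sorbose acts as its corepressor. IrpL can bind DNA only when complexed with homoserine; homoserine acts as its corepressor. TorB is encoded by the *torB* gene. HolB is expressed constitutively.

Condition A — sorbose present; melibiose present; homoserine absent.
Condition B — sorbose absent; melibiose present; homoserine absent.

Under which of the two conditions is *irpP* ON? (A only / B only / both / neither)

neither

Condition A:
Sorbose is present, so KepU is active.
Melibiose is present, so GorR is inactive.
Required activator GorR is absent, so *torB* is not transcribed.
So TorB is not produced.
Homoserine is absent, so IrpL is inactive.
With no repressor bound, *mibC* is transcribed.
So MibC is produced and active.
HolB is produced constitutively and is active.
With repressor KepU bound, *irpP* is not transcribed.
→ *irpP* is OFF in A.
Condition B:
Sorbose is absent, so KepU is inactive.
Melibiose is present, so GorR is inactive.
Required activator GorR is absent, so *torB* is not transcribed.
So TorB is not produced.
Homoserine is absent, so IrpL is inactive.
With no repressor bound, *mibC* is transcribed.
So MibC is produced and active.
HolB is produced constitutively and is active.
With repressor MibC bound, *irpP* is not transcribed.
→ *irpP* is OFF in B.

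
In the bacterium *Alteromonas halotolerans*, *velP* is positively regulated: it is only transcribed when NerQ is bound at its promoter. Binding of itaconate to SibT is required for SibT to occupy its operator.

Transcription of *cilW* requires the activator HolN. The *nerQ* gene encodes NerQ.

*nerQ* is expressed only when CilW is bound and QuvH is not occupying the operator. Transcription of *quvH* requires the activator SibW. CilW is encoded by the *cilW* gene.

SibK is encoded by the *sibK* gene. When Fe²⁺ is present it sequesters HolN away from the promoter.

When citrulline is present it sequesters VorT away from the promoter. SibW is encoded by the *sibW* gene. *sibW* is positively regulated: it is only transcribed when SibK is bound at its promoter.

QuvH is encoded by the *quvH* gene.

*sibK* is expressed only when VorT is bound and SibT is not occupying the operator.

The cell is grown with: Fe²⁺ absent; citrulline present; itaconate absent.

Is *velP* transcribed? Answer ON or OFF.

ON

Citrulline is present, so VorT is inactive.
Itaconate is absent, so SibT is inactive.
Required activator VorT is absent, so *sibK* is not transcribed.
So SibK is not produced.
Required activator SibK is absent, so *sibW* is not transcribed.
So SibW is not produced.
Required activator SibW is absent, so *quvH* is not transcribed.
So QuvH is not produced.
Fe²⁺ is absent, so HolN is active.
No repressor is bound and HolN is active, so *cilW* is transcribed.
So CilW is produced and active.
No repressor is bound and CilW is active, so *nerQ* is transcribed.
So NerQ is produced and active.
No repressor is bound and NerQ is active, so *velP* is transcribed.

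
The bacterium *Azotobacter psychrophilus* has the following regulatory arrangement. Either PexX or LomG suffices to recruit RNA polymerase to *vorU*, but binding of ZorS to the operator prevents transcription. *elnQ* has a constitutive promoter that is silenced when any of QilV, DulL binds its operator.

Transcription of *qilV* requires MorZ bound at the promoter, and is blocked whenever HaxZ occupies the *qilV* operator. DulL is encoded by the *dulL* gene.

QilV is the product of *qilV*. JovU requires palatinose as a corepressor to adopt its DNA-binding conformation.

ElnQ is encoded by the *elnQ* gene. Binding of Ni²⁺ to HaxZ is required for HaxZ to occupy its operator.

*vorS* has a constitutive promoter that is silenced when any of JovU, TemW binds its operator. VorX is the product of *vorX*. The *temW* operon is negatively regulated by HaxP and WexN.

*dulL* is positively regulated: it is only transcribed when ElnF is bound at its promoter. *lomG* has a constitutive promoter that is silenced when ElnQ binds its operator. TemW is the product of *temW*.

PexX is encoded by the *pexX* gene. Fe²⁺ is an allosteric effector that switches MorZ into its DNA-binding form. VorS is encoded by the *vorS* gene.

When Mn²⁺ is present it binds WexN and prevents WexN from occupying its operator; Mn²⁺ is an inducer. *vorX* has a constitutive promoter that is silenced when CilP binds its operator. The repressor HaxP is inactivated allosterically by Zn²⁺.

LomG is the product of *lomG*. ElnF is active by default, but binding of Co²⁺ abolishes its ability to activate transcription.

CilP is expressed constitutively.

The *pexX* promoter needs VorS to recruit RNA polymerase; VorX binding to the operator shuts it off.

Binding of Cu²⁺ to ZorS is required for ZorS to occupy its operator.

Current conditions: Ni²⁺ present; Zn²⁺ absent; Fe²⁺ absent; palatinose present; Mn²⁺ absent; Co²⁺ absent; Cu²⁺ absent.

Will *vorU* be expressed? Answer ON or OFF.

ON

Palatinose is present, so JovU is active.
Zn²⁺ is absent, so HaxP is active.
Mn²⁺ is absent, so WexN is active.
With repressor HaxP bound, *temW* is not transcribed.
So TemW is not produced.
With repressor JovU bound, *vorS* is not transcribed.
So VorS is not produced.
CilP is produced constitutively and is active.
With repressor CilP bound, *vorX* is not transcribed.
So VorX is not produced.
Required activator VorS is absent, so *pexX* is not transcribed.
So PexX is not produced.
Ni²⁺ is present, so HaxZ is active.
Fe²⁺ is absent, so MorZ is inactive.
With repressor HaxZ bound, *qilV* is not transcribed.
So QilV is not produced.
Co²⁺ is absent, so ElnF is active.
No repressor is bound and ElnF is active, so *dulL* is transcribed.
So DulL is produced and active.
With repressor DulL bound, *elnQ* is not transcribed.
So ElnQ is not produced.
With no repressor bound, *lomG* is transcribed.
So LomG is produced and active.
Cu²⁺ is absent, so ZorS is inactive.
Activator LomG is present, so *vorU* is transcribed.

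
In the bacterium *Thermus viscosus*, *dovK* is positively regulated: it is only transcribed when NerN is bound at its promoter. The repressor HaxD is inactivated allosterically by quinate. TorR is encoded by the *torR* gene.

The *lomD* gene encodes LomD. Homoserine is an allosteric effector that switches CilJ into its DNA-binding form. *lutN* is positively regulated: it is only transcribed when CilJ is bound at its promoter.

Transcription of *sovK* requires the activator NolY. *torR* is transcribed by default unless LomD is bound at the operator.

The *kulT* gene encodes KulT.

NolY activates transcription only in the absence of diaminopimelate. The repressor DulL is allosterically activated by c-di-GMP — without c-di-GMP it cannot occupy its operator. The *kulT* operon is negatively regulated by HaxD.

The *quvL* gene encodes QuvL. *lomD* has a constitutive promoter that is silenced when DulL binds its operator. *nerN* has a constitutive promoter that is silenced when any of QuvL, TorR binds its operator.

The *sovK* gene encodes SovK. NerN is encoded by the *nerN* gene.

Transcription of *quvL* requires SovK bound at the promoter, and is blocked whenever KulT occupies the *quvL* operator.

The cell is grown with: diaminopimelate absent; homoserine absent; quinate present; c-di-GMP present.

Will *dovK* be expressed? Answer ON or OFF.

OFF

Diaminopimelate is absent, so NolY is active.
No repressor is bound and NolY is active, so *sovK* is transcribed.
So SovK is produced and active.
Quinate is present, so HaxD is inactive.
With no repressor bound, *kulT* is transcribed.
So KulT is produced and active.
With repressor KulT bound, *quvL* is not transcribed.
So QuvL is not produced.
c-di-GMP is present, so DulL is active.
With repressor DulL bound, *lomD* is not transcribed.
So LomD is not produced.
With no repressor bound, *torR* is transcribed.
So TorR is produced and active.
With repressor TorR bound, *nerN* is not transcribed.
So NerN is not produced.
Required activator NerN is absent, so *dovK* is not transcribed.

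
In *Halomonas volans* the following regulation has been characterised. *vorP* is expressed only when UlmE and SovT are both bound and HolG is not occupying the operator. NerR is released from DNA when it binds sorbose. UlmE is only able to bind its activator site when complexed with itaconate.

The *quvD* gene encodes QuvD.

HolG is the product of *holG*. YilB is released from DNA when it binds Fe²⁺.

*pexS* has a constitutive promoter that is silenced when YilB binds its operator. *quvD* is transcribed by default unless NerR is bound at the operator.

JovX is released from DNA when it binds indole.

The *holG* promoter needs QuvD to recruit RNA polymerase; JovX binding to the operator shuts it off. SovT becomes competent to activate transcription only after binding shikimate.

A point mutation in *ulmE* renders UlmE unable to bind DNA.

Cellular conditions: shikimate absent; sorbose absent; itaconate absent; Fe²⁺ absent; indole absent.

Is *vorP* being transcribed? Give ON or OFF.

Sorbose is absent, so NerR is active.
With repressor NerR bound, *quvD* is not transcribed.
So QuvD is not produced.
Indole is absent, so JovX is active.
With repressor JovX bound, *holG* is not transcribed.
So HolG is not produced.
UlmE is non-functional in this strain, so it has no effect.
Shikimate is absent, so SovT is inactive.
Required activator UlmE is absent, so *vorP* is not transcribed.

OFF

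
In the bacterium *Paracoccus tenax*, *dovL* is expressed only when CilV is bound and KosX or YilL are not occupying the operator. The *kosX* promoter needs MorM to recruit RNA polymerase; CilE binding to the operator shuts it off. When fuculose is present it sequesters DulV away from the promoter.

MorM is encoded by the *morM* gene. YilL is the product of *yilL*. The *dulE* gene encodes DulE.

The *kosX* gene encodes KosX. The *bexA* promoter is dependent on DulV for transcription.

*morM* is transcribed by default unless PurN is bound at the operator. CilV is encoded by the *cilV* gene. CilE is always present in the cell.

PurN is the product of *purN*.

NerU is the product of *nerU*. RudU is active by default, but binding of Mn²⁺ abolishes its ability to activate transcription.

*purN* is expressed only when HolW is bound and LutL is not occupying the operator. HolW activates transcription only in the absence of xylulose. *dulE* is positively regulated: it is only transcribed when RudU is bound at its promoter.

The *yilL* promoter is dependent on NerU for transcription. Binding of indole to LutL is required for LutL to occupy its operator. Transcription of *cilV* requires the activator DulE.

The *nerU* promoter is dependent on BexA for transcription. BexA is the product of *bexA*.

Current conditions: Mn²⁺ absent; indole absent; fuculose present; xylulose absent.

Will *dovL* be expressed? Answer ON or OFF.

CilE is produced constitutively and is active.
Xylulose is absent, so HolW is active.
Indole is absent, so LutL is inactive.
No repressor is bound and HolW is active, so *purN* is transcribed.
So PurN is produced and active.
With repressor PurN bound, *morM* is not transcribed.
So MorM is not produced.
With repressor CilE bound, *kosX* is not transcribed.
So KosX is not produced.
Fuculose is present, so DulV is inactive.
Required activator DulV is absent, so *bexA* is not transcribed.
So BexA is not produced.
Required activator BexA is absent, so *nerU* is not transcribed.
So NerU is not produced.
Required activator NerU is absent, so *yilL* is not transcribed.
So YilL is not produced.
Mn²⁺ is absent, so RudU is active.
No repressor is bound and RudU is active, so *dulE* is transcribed.
So DulE is produced and active.
No repressor is bound and DulE is active, so *cilV* is transcribed.
So CilV is produced and active.
No repressor is bound and CilV is active, so *dovL* is transcribed.

ON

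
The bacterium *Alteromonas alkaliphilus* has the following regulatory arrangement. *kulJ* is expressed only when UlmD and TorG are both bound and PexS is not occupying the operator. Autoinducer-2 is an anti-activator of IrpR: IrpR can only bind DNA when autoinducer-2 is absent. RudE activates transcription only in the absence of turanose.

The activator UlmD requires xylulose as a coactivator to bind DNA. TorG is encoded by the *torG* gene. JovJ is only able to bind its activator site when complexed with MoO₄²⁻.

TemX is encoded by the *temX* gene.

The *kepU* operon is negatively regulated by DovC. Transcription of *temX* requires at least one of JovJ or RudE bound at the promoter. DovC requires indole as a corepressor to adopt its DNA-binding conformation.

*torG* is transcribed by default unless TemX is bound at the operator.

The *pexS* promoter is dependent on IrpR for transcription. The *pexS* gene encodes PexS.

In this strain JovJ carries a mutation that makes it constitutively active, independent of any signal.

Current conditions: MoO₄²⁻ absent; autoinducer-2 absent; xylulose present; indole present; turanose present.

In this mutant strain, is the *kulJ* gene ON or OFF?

OFF

Autoinducer-2 is absent, so IrpR is active.
No repressor is bound and IrpR is active, so *pexS* is transcribed.
So PexS is produced and active.
Xylulose is present, so UlmD is active.
JovJ is constitutively active in this strain.
Turanose is present, so RudE is inactive.
Activator JovJ is present, so *temX* is transcribed.
So TemX is produced and active.
With repressor TemX bound, *torG* is not transcribed.
So TorG is not produced.
With repressor PexS bound, *kulJ* is not transcribed.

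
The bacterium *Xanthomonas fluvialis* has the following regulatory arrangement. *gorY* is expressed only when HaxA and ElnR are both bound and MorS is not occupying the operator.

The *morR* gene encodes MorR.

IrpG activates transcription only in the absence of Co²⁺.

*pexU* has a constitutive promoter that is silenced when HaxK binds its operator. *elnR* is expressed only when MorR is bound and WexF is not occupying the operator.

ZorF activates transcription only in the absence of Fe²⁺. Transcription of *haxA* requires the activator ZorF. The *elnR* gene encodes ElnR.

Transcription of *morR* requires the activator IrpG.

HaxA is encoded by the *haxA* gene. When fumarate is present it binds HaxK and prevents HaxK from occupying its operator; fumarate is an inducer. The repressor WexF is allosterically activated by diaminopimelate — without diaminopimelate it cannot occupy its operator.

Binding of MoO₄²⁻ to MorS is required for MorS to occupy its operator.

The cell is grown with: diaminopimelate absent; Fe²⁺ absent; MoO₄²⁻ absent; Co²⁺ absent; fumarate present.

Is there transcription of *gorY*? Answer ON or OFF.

MoO₄²⁻ is absent, so MorS is inactive.
Fe²⁺ is absent, so ZorF is active.
No repressor is bound and ZorF is active, so *haxA* is transcribed.
So HaxA is produced and active.
Co²⁺ is absent, so IrpG is active.
No repressor is bound and IrpG is active, so *morR* is transcribed.
So MorR is produced and active.
Diaminopimelate is absent, so WexF is inactive.
No repressor is bound and MorR is active, so *elnR* is transcribed.
So ElnR is produced and active.
No repressor is bound and HaxA and ElnR are active, so *gorY* is transcribed.

ON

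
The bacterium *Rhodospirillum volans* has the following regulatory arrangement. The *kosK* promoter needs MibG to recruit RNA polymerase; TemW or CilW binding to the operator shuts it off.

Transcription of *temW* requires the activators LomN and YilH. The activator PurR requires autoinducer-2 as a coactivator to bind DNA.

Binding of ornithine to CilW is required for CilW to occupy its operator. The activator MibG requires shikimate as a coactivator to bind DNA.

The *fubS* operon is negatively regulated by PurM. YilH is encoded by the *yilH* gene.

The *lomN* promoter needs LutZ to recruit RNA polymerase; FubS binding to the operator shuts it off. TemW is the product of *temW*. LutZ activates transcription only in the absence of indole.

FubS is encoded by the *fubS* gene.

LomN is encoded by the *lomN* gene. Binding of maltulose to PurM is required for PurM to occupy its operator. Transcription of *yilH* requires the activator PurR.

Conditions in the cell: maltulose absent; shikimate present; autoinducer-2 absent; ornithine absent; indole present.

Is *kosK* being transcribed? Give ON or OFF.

ON

Shikimate is present, so MibG is active.
Indole is present, so LutZ is inactive.
Maltulose is absent, so PurM is inactive.
With no repressor bound, *fubS* is transcribed.
So FubS is produced and active.
With repressor FubS bound, *lomN* is not transcribed.
So LomN is not produced.
Autoinducer-2 is absent, so PurR is inactive.
Required activator PurR is absent, so *yilH* is not transcribed.
So YilH is not produced.
Required activator LomN is absent, so *temW* is not transcribed.
So TemW is not produced.
Ornithine is absent, so CilW is inactive.
No repressor is bound and MibG is active, so *kosK* is transcribed.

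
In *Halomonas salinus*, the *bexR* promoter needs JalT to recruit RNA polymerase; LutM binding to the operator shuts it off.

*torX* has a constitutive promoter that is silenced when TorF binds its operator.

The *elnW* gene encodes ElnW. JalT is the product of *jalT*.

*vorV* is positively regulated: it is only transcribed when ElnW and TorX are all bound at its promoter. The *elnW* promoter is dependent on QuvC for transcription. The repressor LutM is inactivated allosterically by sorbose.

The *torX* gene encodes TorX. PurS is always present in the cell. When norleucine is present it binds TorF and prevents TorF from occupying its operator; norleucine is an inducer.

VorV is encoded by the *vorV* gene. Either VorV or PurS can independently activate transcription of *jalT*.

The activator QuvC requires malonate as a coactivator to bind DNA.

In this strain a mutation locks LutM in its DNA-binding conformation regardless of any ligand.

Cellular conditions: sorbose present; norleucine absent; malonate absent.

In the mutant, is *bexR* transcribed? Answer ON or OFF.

OFF

Malonate is absent, so QuvC is inactive.
Required activator QuvC is absent, so *elnW* is not transcribed.
So ElnW is not produced.
Norleucine is absent, so TorF is active.
With repressor TorF bound, *torX* is not transcribed.
So TorX is not produced.
Required activator ElnW is absent, so *vorV* is not transcribed.
So VorV is not produced.
PurS is produced constitutively and is active.
Activator PurS is present, so *jalT* is transcribed.
So JalT is produced and active.
LutM is constitutively active in this strain.
With repressor LutM bound, *bexR* is not transcribed.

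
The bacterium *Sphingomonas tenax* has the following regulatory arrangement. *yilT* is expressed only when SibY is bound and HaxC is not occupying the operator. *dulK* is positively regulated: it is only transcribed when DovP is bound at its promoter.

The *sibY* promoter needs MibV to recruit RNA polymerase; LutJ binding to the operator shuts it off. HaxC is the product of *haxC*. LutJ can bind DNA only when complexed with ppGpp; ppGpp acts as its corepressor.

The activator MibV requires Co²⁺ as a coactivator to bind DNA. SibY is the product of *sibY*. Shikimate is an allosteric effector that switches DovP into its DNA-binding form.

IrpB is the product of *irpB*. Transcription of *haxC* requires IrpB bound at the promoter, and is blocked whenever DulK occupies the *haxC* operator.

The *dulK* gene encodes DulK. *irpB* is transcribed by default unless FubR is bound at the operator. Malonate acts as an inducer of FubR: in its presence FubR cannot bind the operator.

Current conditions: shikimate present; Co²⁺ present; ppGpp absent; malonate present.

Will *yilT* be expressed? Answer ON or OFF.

ON

ppGpp is absent, so LutJ is inactive.
Co²⁺ is present, so MibV is active.
No repressor is bound and MibV is active, so *sibY* is transcribed.
So SibY is produced and active.
Shikimate is present, so DovP is active.
No repressor is bound and DovP is active, so *dulK* is transcribed.
So DulK is produced and active.
Malonate is present, so FubR is inactive.
With no repressor bound, *irpB* is transcribed.
So IrpB is produced and active.
With repressor DulK bound, *haxC* is not transcribed.
So HaxC is not produced.
No repressor is bound and SibY is active, so *yilT* is transcribed.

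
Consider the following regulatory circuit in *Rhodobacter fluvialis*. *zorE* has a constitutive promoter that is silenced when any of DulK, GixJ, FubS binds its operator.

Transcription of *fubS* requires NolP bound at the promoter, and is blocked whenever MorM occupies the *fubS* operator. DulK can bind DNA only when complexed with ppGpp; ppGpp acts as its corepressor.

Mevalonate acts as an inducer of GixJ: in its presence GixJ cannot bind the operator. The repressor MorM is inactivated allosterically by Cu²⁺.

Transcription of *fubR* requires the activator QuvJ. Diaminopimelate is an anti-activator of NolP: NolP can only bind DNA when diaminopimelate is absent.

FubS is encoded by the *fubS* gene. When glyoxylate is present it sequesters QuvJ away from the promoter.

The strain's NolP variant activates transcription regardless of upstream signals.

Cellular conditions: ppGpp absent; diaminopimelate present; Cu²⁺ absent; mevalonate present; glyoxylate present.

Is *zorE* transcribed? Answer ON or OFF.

ON

ppGpp is absent, so DulK is inactive.
Mevalonate is present, so GixJ is inactive.
Cu²⁺ is absent, so MorM is active.
NolP is constitutively active in this strain.
With repressor MorM bound, *fubS* is not transcribed.
So FubS is not produced.
With no repressor bound, *zorE* is transcribed.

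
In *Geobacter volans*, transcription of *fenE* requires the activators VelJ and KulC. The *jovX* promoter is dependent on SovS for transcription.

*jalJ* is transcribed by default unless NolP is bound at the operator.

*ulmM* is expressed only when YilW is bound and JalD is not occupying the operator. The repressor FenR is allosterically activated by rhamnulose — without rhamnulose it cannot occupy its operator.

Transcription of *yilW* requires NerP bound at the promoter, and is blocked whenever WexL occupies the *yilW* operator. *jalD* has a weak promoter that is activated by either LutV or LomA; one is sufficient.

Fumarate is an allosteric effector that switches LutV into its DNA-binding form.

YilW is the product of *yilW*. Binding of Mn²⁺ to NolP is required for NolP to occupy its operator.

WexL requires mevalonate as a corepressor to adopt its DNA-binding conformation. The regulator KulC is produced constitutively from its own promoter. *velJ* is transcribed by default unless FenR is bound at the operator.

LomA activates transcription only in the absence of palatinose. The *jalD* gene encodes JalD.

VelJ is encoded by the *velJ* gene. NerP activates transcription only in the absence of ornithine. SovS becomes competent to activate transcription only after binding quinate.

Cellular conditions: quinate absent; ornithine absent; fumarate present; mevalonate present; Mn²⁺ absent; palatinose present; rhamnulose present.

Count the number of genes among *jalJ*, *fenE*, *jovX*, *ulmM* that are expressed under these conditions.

1

Mn²⁺ is absent, so NolP is inactive.
With no repressor bound, *jalJ* is transcribed.
→ *jalJ* is ON.
Rhamnulose is present, so FenR is active.
With repressor FenR bound, *velJ* is not transcribed.
So VelJ is not produced.
KulC is produced constitutively and is active.
Required activator VelJ is absent, so *fenE* is not transcribed.
→ *fenE* is OFF.
Quinate is absent, so SovS is inactive.
Required activator SovS is absent, so *jovX* is not transcribed.
→ *jovX* is OFF.
Fumarate is present, so LutV is active.
Palatinose is present, so LomA is inactive.
Activator LutV is present, so *jalD* is transcribed.
So JalD is produced and active.
Mevalonate is present, so WexL is active.
Ornithine is absent, so NerP is active.
With repressor WexL bound, *yilW* is not transcribed.
So YilW is not produced.
With repressor JalD bound, *ulmM* is not transcribed.
→ *ulmM* is OFF.
1 of the 4 genes is transcribed.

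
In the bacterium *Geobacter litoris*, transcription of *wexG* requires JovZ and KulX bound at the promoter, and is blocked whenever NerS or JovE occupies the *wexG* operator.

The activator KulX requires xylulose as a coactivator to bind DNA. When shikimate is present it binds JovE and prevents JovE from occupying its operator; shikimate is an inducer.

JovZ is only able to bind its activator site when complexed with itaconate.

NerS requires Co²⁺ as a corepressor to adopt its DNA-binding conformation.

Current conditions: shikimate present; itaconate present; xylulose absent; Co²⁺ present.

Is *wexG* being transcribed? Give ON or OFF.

OFF

Itaconate is present, so JovZ is active.
Co²⁺ is present, so NerS is active.
Xylulose is absent, so KulX is inactive.
Shikimate is present, so JovE is inactive.
With repressor NerS bound, *wexG* is not transcribed.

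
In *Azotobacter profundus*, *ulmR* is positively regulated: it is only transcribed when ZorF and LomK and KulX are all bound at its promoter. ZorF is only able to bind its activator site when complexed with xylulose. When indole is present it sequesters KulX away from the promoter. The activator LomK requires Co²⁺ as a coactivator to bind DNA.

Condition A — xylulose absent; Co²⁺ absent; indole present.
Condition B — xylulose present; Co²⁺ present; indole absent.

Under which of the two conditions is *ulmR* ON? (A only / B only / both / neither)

Condition A:
Xylulose is absent, so ZorF is inactive.
Co²⁺ is absent, so LomK is inactive.
Indole is present, so KulX is inactive.
Required activator ZorF is absent, so *ulmR* is not transcribed.
→ *ulmR* is OFF in A.
Condition B:
Xylulose is present, so ZorF is active.
Co²⁺ is present, so LomK is active.
Indole is absent, so KulX is active.
No repressor is bound and ZorF and LomK and KulX are active, so *ulmR* is transcribed.
→ *ulmR* is ON in B.

B only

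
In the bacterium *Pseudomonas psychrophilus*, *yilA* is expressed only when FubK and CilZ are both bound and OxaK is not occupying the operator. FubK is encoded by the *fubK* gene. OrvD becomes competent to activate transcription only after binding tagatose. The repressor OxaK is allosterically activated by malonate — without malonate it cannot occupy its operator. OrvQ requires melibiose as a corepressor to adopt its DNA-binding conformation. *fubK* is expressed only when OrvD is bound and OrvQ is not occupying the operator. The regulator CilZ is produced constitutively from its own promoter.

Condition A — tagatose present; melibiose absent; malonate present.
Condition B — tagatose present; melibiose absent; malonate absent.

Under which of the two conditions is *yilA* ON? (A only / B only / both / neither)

B only

Condition A:
Tagatose is present, so OrvD is active.
Melibiose is absent, so OrvQ is inactive.
No repressor is bound and OrvD is active, so *fubK* is transcribed.
So FubK is produced and active.
Malonate is present, so OxaK is active.
CilZ is produced constitutively and is active.
With repressor OxaK bound, *yilA* is not transcribed.
→ *yilA* is OFF in A.
Condition B:
Tagatose is present, so OrvD is active.
Melibiose is absent, so OrvQ is inactive.
No repressor is bound and OrvD is active, so *fubK* is transcribed.
So FubK is produced and active.
Malonate is absent, so OxaK is inactive.
CilZ is produced constitutively and is active.
No repressor is bound and FubK and CilZ are active, so *yilA* is transcribed.
→ *yilA* is ON in B.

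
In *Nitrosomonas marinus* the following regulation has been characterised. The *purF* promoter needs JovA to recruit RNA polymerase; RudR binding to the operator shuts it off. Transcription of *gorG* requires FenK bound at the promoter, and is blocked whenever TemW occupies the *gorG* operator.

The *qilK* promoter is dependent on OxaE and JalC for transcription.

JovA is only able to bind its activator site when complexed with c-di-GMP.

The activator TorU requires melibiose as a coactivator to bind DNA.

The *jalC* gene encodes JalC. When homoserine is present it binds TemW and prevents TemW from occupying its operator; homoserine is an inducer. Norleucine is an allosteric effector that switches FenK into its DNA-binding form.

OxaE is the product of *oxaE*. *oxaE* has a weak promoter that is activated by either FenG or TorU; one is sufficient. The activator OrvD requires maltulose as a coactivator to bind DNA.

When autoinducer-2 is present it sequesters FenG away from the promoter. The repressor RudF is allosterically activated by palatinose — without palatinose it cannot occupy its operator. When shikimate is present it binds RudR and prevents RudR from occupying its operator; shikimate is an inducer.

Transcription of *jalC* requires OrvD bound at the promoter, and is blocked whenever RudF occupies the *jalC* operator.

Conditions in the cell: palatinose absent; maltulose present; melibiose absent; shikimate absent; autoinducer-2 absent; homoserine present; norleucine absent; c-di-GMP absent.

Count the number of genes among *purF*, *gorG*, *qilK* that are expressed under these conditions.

c-di-GMP is absent, so JovA is inactive.
Shikimate is absent, so RudR is active.
With repressor RudR bound, *purF* is not transcribed.
→ *purF* is OFF.
Homoserine is present, so TemW is inactive.
Norleucine is absent, so FenK is inactive.
Required activator FenK is absent, so *gorG* is not transcribed.
→ *gorG* is OFF.
Autoinducer-2 is absent, so FenG is active.
Melibiose is absent, so TorU is inactive.
Activator FenG is present, so *oxaE* is transcribed.
So OxaE is produced and active.
Palatinose is absent, so RudF is inactive.
Maltulose is present, so OrvD is active.
No repressor is bound and OrvD is active, so *jalC* is transcribed.
So JalC is produced and active.
No repressor is bound and OxaE and JalC are active, so *qilK* is transcribed.
→ *qilK* is ON.
1 of the 3 genes is transcribed.

1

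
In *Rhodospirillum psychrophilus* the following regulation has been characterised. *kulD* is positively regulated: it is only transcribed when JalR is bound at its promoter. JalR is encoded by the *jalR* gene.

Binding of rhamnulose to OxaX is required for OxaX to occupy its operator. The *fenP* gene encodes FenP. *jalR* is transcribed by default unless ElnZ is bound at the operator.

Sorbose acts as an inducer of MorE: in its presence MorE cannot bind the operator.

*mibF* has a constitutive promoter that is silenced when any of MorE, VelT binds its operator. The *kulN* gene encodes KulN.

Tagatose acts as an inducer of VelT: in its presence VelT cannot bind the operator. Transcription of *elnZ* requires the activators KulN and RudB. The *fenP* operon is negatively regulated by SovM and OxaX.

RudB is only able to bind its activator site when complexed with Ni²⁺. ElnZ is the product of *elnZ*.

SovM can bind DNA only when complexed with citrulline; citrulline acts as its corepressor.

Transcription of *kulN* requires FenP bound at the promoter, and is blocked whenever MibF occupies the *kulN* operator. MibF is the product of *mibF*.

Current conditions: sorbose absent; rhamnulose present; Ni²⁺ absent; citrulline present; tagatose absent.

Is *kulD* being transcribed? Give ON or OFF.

Citrulline is present, so SovM is active.
Rhamnulose is present, so OxaX is active.
With repressor SovM bound, *fenP* is not transcribed.
So FenP is not produced.
Sorbose is absent, so MorE is active.
Tagatose is absent, so VelT is active.
With repressor MorE bound, *mibF* is not transcribed.
So MibF is not produced.
Required activator FenP is absent, so *kulN* is not transcribed.
So KulN is not produced.
Ni²⁺ is absent, so RudB is inactive.
Required activator KulN is absent, so *elnZ* is not transcribed.
So ElnZ is not produced.
With no repressor bound, *jalR* is transcribed.
So JalR is produced and active.
No repressor is bound and JalR is active, so *kulD* is transcribed.

ON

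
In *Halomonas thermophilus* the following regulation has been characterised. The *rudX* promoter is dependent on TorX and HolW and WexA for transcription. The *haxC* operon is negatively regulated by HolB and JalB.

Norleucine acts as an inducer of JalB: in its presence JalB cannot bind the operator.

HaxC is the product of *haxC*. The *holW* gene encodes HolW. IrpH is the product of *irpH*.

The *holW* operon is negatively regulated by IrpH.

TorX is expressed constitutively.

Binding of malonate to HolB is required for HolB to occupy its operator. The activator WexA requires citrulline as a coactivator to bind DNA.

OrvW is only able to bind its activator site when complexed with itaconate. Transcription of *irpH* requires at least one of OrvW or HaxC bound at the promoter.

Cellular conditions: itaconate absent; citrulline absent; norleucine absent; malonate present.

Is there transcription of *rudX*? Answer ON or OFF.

OFF

TorX is produced constitutively and is active.
Itaconate is absent, so OrvW is inactive.
Malonate is present, so HolB is active.
Norleucine is absent, so JalB is active.
With repressor HolB bound, *haxC* is not transcribed.
So HaxC is not produced.
No activator is available at the *irpH* promoter, so *irpH* is not transcribed.
So IrpH is not produced.
With no repressor bound, *holW* is transcribed.
So HolW is produced and active.
Citrulline is absent, so WexA is inactive.
Required activator WexA is absent, so *rudX* is not transcribed.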